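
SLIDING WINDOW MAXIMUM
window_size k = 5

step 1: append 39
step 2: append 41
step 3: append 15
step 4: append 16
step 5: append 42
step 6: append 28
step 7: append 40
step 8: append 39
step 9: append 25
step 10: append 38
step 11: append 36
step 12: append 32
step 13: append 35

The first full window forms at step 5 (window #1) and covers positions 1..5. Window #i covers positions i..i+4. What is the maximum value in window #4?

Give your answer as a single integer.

Answer: 42

Derivation:
step 1: append 39 -> window=[39] (not full yet)
step 2: append 41 -> window=[39, 41] (not full yet)
step 3: append 15 -> window=[39, 41, 15] (not full yet)
step 4: append 16 -> window=[39, 41, 15, 16] (not full yet)
step 5: append 42 -> window=[39, 41, 15, 16, 42] -> max=42
step 6: append 28 -> window=[41, 15, 16, 42, 28] -> max=42
step 7: append 40 -> window=[15, 16, 42, 28, 40] -> max=42
step 8: append 39 -> window=[16, 42, 28, 40, 39] -> max=42
Window #4 max = 42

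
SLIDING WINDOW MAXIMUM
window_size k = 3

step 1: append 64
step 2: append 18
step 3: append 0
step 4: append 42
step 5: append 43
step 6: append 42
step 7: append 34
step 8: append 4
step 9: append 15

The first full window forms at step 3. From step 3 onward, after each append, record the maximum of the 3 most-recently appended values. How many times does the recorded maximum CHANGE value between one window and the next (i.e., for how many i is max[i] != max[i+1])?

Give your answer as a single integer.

step 1: append 64 -> window=[64] (not full yet)
step 2: append 18 -> window=[64, 18] (not full yet)
step 3: append 0 -> window=[64, 18, 0] -> max=64
step 4: append 42 -> window=[18, 0, 42] -> max=42
step 5: append 43 -> window=[0, 42, 43] -> max=43
step 6: append 42 -> window=[42, 43, 42] -> max=43
step 7: append 34 -> window=[43, 42, 34] -> max=43
step 8: append 4 -> window=[42, 34, 4] -> max=42
step 9: append 15 -> window=[34, 4, 15] -> max=34
Recorded maximums: 64 42 43 43 43 42 34
Changes between consecutive maximums: 4

Answer: 4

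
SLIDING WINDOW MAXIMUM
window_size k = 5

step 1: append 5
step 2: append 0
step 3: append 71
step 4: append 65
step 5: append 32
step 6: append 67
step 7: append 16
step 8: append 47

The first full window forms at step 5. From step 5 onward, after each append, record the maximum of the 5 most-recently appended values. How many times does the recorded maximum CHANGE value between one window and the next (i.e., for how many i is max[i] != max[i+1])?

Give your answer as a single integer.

Answer: 1

Derivation:
step 1: append 5 -> window=[5] (not full yet)
step 2: append 0 -> window=[5, 0] (not full yet)
step 3: append 71 -> window=[5, 0, 71] (not full yet)
step 4: append 65 -> window=[5, 0, 71, 65] (not full yet)
step 5: append 32 -> window=[5, 0, 71, 65, 32] -> max=71
step 6: append 67 -> window=[0, 71, 65, 32, 67] -> max=71
step 7: append 16 -> window=[71, 65, 32, 67, 16] -> max=71
step 8: append 47 -> window=[65, 32, 67, 16, 47] -> max=67
Recorded maximums: 71 71 71 67
Changes between consecutive maximums: 1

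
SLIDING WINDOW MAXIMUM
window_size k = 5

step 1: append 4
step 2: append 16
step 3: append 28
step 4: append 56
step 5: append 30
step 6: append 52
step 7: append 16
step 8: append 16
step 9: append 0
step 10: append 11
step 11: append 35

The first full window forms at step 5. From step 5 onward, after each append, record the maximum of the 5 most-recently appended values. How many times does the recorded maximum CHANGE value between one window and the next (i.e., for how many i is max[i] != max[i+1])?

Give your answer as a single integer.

step 1: append 4 -> window=[4] (not full yet)
step 2: append 16 -> window=[4, 16] (not full yet)
step 3: append 28 -> window=[4, 16, 28] (not full yet)
step 4: append 56 -> window=[4, 16, 28, 56] (not full yet)
step 5: append 30 -> window=[4, 16, 28, 56, 30] -> max=56
step 6: append 52 -> window=[16, 28, 56, 30, 52] -> max=56
step 7: append 16 -> window=[28, 56, 30, 52, 16] -> max=56
step 8: append 16 -> window=[56, 30, 52, 16, 16] -> max=56
step 9: append 0 -> window=[30, 52, 16, 16, 0] -> max=52
step 10: append 11 -> window=[52, 16, 16, 0, 11] -> max=52
step 11: append 35 -> window=[16, 16, 0, 11, 35] -> max=35
Recorded maximums: 56 56 56 56 52 52 35
Changes between consecutive maximums: 2

Answer: 2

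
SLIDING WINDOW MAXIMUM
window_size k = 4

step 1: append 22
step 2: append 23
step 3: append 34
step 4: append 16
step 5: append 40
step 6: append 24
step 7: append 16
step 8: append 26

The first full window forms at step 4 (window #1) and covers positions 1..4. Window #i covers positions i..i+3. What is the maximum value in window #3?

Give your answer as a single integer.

Answer: 40

Derivation:
step 1: append 22 -> window=[22] (not full yet)
step 2: append 23 -> window=[22, 23] (not full yet)
step 3: append 34 -> window=[22, 23, 34] (not full yet)
step 4: append 16 -> window=[22, 23, 34, 16] -> max=34
step 5: append 40 -> window=[23, 34, 16, 40] -> max=40
step 6: append 24 -> window=[34, 16, 40, 24] -> max=40
Window #3 max = 40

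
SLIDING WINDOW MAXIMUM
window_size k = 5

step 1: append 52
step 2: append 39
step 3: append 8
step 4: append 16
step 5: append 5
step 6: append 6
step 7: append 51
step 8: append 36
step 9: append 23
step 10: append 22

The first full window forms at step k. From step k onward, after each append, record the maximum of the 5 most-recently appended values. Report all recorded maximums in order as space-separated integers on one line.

Answer: 52 39 51 51 51 51

Derivation:
step 1: append 52 -> window=[52] (not full yet)
step 2: append 39 -> window=[52, 39] (not full yet)
step 3: append 8 -> window=[52, 39, 8] (not full yet)
step 4: append 16 -> window=[52, 39, 8, 16] (not full yet)
step 5: append 5 -> window=[52, 39, 8, 16, 5] -> max=52
step 6: append 6 -> window=[39, 8, 16, 5, 6] -> max=39
step 7: append 51 -> window=[8, 16, 5, 6, 51] -> max=51
step 8: append 36 -> window=[16, 5, 6, 51, 36] -> max=51
step 9: append 23 -> window=[5, 6, 51, 36, 23] -> max=51
step 10: append 22 -> window=[6, 51, 36, 23, 22] -> max=51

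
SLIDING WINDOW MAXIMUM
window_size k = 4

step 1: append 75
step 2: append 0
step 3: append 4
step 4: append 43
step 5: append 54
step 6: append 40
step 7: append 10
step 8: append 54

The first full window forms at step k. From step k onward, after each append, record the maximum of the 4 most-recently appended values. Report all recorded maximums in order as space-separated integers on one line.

step 1: append 75 -> window=[75] (not full yet)
step 2: append 0 -> window=[75, 0] (not full yet)
step 3: append 4 -> window=[75, 0, 4] (not full yet)
step 4: append 43 -> window=[75, 0, 4, 43] -> max=75
step 5: append 54 -> window=[0, 4, 43, 54] -> max=54
step 6: append 40 -> window=[4, 43, 54, 40] -> max=54
step 7: append 10 -> window=[43, 54, 40, 10] -> max=54
step 8: append 54 -> window=[54, 40, 10, 54] -> max=54

Answer: 75 54 54 54 54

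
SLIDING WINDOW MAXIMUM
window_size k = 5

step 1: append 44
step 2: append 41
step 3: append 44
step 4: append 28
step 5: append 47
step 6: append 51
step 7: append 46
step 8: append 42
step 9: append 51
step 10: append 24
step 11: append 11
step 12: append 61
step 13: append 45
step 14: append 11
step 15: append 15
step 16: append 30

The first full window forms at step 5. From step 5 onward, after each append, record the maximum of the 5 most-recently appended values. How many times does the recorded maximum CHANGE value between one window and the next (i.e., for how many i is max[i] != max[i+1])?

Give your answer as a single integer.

step 1: append 44 -> window=[44] (not full yet)
step 2: append 41 -> window=[44, 41] (not full yet)
step 3: append 44 -> window=[44, 41, 44] (not full yet)
step 4: append 28 -> window=[44, 41, 44, 28] (not full yet)
step 5: append 47 -> window=[44, 41, 44, 28, 47] -> max=47
step 6: append 51 -> window=[41, 44, 28, 47, 51] -> max=51
step 7: append 46 -> window=[44, 28, 47, 51, 46] -> max=51
step 8: append 42 -> window=[28, 47, 51, 46, 42] -> max=51
step 9: append 51 -> window=[47, 51, 46, 42, 51] -> max=51
step 10: append 24 -> window=[51, 46, 42, 51, 24] -> max=51
step 11: append 11 -> window=[46, 42, 51, 24, 11] -> max=51
step 12: append 61 -> window=[42, 51, 24, 11, 61] -> max=61
step 13: append 45 -> window=[51, 24, 11, 61, 45] -> max=61
step 14: append 11 -> window=[24, 11, 61, 45, 11] -> max=61
step 15: append 15 -> window=[11, 61, 45, 11, 15] -> max=61
step 16: append 30 -> window=[61, 45, 11, 15, 30] -> max=61
Recorded maximums: 47 51 51 51 51 51 51 61 61 61 61 61
Changes between consecutive maximums: 2

Answer: 2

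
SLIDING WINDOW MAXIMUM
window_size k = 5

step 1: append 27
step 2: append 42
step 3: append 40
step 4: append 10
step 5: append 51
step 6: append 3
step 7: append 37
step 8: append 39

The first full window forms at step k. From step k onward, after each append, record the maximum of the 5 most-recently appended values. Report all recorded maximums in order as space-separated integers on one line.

step 1: append 27 -> window=[27] (not full yet)
step 2: append 42 -> window=[27, 42] (not full yet)
step 3: append 40 -> window=[27, 42, 40] (not full yet)
step 4: append 10 -> window=[27, 42, 40, 10] (not full yet)
step 5: append 51 -> window=[27, 42, 40, 10, 51] -> max=51
step 6: append 3 -> window=[42, 40, 10, 51, 3] -> max=51
step 7: append 37 -> window=[40, 10, 51, 3, 37] -> max=51
step 8: append 39 -> window=[10, 51, 3, 37, 39] -> max=51

Answer: 51 51 51 51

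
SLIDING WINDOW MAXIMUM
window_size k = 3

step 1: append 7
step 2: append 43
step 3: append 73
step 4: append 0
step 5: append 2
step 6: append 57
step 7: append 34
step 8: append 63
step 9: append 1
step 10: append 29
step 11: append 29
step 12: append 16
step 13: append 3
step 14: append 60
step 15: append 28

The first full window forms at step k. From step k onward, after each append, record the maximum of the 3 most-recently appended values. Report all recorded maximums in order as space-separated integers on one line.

step 1: append 7 -> window=[7] (not full yet)
step 2: append 43 -> window=[7, 43] (not full yet)
step 3: append 73 -> window=[7, 43, 73] -> max=73
step 4: append 0 -> window=[43, 73, 0] -> max=73
step 5: append 2 -> window=[73, 0, 2] -> max=73
step 6: append 57 -> window=[0, 2, 57] -> max=57
step 7: append 34 -> window=[2, 57, 34] -> max=57
step 8: append 63 -> window=[57, 34, 63] -> max=63
step 9: append 1 -> window=[34, 63, 1] -> max=63
step 10: append 29 -> window=[63, 1, 29] -> max=63
step 11: append 29 -> window=[1, 29, 29] -> max=29
step 12: append 16 -> window=[29, 29, 16] -> max=29
step 13: append 3 -> window=[29, 16, 3] -> max=29
step 14: append 60 -> window=[16, 3, 60] -> max=60
step 15: append 28 -> window=[3, 60, 28] -> max=60

Answer: 73 73 73 57 57 63 63 63 29 29 29 60 60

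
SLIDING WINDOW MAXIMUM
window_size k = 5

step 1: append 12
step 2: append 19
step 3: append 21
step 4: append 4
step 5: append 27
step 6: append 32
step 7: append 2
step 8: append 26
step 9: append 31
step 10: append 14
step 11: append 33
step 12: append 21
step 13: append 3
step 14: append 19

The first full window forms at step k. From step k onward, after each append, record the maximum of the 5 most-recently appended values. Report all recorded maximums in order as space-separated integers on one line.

step 1: append 12 -> window=[12] (not full yet)
step 2: append 19 -> window=[12, 19] (not full yet)
step 3: append 21 -> window=[12, 19, 21] (not full yet)
step 4: append 4 -> window=[12, 19, 21, 4] (not full yet)
step 5: append 27 -> window=[12, 19, 21, 4, 27] -> max=27
step 6: append 32 -> window=[19, 21, 4, 27, 32] -> max=32
step 7: append 2 -> window=[21, 4, 27, 32, 2] -> max=32
step 8: append 26 -> window=[4, 27, 32, 2, 26] -> max=32
step 9: append 31 -> window=[27, 32, 2, 26, 31] -> max=32
step 10: append 14 -> window=[32, 2, 26, 31, 14] -> max=32
step 11: append 33 -> window=[2, 26, 31, 14, 33] -> max=33
step 12: append 21 -> window=[26, 31, 14, 33, 21] -> max=33
step 13: append 3 -> window=[31, 14, 33, 21, 3] -> max=33
step 14: append 19 -> window=[14, 33, 21, 3, 19] -> max=33

Answer: 27 32 32 32 32 32 33 33 33 33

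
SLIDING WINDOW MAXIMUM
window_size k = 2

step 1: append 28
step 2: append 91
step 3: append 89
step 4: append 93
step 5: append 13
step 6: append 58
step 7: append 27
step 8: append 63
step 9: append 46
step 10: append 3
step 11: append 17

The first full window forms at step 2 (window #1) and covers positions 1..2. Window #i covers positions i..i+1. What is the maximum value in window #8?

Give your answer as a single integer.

step 1: append 28 -> window=[28] (not full yet)
step 2: append 91 -> window=[28, 91] -> max=91
step 3: append 89 -> window=[91, 89] -> max=91
step 4: append 93 -> window=[89, 93] -> max=93
step 5: append 13 -> window=[93, 13] -> max=93
step 6: append 58 -> window=[13, 58] -> max=58
step 7: append 27 -> window=[58, 27] -> max=58
step 8: append 63 -> window=[27, 63] -> max=63
step 9: append 46 -> window=[63, 46] -> max=63
Window #8 max = 63

Answer: 63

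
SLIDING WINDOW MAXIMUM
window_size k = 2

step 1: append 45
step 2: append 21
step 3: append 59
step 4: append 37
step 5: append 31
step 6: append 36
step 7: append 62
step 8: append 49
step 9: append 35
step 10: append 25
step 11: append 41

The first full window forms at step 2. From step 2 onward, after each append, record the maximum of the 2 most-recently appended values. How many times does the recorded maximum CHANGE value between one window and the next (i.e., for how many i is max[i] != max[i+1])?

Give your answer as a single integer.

Answer: 7

Derivation:
step 1: append 45 -> window=[45] (not full yet)
step 2: append 21 -> window=[45, 21] -> max=45
step 3: append 59 -> window=[21, 59] -> max=59
step 4: append 37 -> window=[59, 37] -> max=59
step 5: append 31 -> window=[37, 31] -> max=37
step 6: append 36 -> window=[31, 36] -> max=36
step 7: append 62 -> window=[36, 62] -> max=62
step 8: append 49 -> window=[62, 49] -> max=62
step 9: append 35 -> window=[49, 35] -> max=49
step 10: append 25 -> window=[35, 25] -> max=35
step 11: append 41 -> window=[25, 41] -> max=41
Recorded maximums: 45 59 59 37 36 62 62 49 35 41
Changes between consecutive maximums: 7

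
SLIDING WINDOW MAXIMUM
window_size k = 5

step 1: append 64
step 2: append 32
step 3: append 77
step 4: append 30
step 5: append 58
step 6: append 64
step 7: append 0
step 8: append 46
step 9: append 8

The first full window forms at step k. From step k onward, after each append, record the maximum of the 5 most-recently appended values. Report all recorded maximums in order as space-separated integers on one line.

step 1: append 64 -> window=[64] (not full yet)
step 2: append 32 -> window=[64, 32] (not full yet)
step 3: append 77 -> window=[64, 32, 77] (not full yet)
step 4: append 30 -> window=[64, 32, 77, 30] (not full yet)
step 5: append 58 -> window=[64, 32, 77, 30, 58] -> max=77
step 6: append 64 -> window=[32, 77, 30, 58, 64] -> max=77
step 7: append 0 -> window=[77, 30, 58, 64, 0] -> max=77
step 8: append 46 -> window=[30, 58, 64, 0, 46] -> max=64
step 9: append 8 -> window=[58, 64, 0, 46, 8] -> max=64

Answer: 77 77 77 64 64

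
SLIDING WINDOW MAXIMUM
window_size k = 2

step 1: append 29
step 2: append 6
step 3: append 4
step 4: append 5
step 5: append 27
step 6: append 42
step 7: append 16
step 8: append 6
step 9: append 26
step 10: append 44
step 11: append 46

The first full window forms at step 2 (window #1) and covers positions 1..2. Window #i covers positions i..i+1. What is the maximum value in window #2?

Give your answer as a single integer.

step 1: append 29 -> window=[29] (not full yet)
step 2: append 6 -> window=[29, 6] -> max=29
step 3: append 4 -> window=[6, 4] -> max=6
Window #2 max = 6

Answer: 6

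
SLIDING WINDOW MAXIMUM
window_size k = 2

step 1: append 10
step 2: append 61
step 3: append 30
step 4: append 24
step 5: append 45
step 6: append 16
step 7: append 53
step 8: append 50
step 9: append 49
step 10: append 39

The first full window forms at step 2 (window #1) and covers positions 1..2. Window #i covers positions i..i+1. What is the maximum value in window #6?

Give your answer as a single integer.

Answer: 53

Derivation:
step 1: append 10 -> window=[10] (not full yet)
step 2: append 61 -> window=[10, 61] -> max=61
step 3: append 30 -> window=[61, 30] -> max=61
step 4: append 24 -> window=[30, 24] -> max=30
step 5: append 45 -> window=[24, 45] -> max=45
step 6: append 16 -> window=[45, 16] -> max=45
step 7: append 53 -> window=[16, 53] -> max=53
Window #6 max = 53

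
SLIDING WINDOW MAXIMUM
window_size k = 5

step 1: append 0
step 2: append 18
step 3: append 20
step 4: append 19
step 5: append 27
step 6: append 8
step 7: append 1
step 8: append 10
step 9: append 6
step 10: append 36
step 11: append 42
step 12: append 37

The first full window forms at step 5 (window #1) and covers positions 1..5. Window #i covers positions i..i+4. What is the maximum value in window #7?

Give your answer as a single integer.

step 1: append 0 -> window=[0] (not full yet)
step 2: append 18 -> window=[0, 18] (not full yet)
step 3: append 20 -> window=[0, 18, 20] (not full yet)
step 4: append 19 -> window=[0, 18, 20, 19] (not full yet)
step 5: append 27 -> window=[0, 18, 20, 19, 27] -> max=27
step 6: append 8 -> window=[18, 20, 19, 27, 8] -> max=27
step 7: append 1 -> window=[20, 19, 27, 8, 1] -> max=27
step 8: append 10 -> window=[19, 27, 8, 1, 10] -> max=27
step 9: append 6 -> window=[27, 8, 1, 10, 6] -> max=27
step 10: append 36 -> window=[8, 1, 10, 6, 36] -> max=36
step 11: append 42 -> window=[1, 10, 6, 36, 42] -> max=42
Window #7 max = 42

Answer: 42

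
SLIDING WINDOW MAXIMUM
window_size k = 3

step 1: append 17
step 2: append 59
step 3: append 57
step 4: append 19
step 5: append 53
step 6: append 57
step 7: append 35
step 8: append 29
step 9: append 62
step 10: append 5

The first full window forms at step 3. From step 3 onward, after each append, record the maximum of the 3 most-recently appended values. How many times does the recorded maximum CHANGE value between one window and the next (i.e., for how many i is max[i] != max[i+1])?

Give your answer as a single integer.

step 1: append 17 -> window=[17] (not full yet)
step 2: append 59 -> window=[17, 59] (not full yet)
step 3: append 57 -> window=[17, 59, 57] -> max=59
step 4: append 19 -> window=[59, 57, 19] -> max=59
step 5: append 53 -> window=[57, 19, 53] -> max=57
step 6: append 57 -> window=[19, 53, 57] -> max=57
step 7: append 35 -> window=[53, 57, 35] -> max=57
step 8: append 29 -> window=[57, 35, 29] -> max=57
step 9: append 62 -> window=[35, 29, 62] -> max=62
step 10: append 5 -> window=[29, 62, 5] -> max=62
Recorded maximums: 59 59 57 57 57 57 62 62
Changes between consecutive maximums: 2

Answer: 2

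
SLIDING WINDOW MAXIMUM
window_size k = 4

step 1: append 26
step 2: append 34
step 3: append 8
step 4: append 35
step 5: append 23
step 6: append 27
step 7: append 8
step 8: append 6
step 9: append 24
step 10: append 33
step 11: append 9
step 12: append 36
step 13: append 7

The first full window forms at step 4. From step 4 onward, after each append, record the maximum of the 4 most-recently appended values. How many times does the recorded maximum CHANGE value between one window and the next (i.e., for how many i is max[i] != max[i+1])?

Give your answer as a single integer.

step 1: append 26 -> window=[26] (not full yet)
step 2: append 34 -> window=[26, 34] (not full yet)
step 3: append 8 -> window=[26, 34, 8] (not full yet)
step 4: append 35 -> window=[26, 34, 8, 35] -> max=35
step 5: append 23 -> window=[34, 8, 35, 23] -> max=35
step 6: append 27 -> window=[8, 35, 23, 27] -> max=35
step 7: append 8 -> window=[35, 23, 27, 8] -> max=35
step 8: append 6 -> window=[23, 27, 8, 6] -> max=27
step 9: append 24 -> window=[27, 8, 6, 24] -> max=27
step 10: append 33 -> window=[8, 6, 24, 33] -> max=33
step 11: append 9 -> window=[6, 24, 33, 9] -> max=33
step 12: append 36 -> window=[24, 33, 9, 36] -> max=36
step 13: append 7 -> window=[33, 9, 36, 7] -> max=36
Recorded maximums: 35 35 35 35 27 27 33 33 36 36
Changes between consecutive maximums: 3

Answer: 3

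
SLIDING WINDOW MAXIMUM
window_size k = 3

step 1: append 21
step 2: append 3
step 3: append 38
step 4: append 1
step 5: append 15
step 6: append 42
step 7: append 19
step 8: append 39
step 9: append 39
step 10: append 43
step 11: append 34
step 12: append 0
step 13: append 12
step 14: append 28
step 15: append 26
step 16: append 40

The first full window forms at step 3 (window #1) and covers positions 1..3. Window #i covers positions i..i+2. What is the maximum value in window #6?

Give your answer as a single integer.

Answer: 42

Derivation:
step 1: append 21 -> window=[21] (not full yet)
step 2: append 3 -> window=[21, 3] (not full yet)
step 3: append 38 -> window=[21, 3, 38] -> max=38
step 4: append 1 -> window=[3, 38, 1] -> max=38
step 5: append 15 -> window=[38, 1, 15] -> max=38
step 6: append 42 -> window=[1, 15, 42] -> max=42
step 7: append 19 -> window=[15, 42, 19] -> max=42
step 8: append 39 -> window=[42, 19, 39] -> max=42
Window #6 max = 42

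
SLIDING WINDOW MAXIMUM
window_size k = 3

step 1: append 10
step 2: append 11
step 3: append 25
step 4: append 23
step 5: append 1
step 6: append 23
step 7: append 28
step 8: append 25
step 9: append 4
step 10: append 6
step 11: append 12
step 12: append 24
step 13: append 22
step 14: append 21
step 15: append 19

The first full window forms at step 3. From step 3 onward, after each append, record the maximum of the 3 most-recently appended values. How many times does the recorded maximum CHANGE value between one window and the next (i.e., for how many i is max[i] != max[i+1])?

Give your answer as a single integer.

Answer: 6

Derivation:
step 1: append 10 -> window=[10] (not full yet)
step 2: append 11 -> window=[10, 11] (not full yet)
step 3: append 25 -> window=[10, 11, 25] -> max=25
step 4: append 23 -> window=[11, 25, 23] -> max=25
step 5: append 1 -> window=[25, 23, 1] -> max=25
step 6: append 23 -> window=[23, 1, 23] -> max=23
step 7: append 28 -> window=[1, 23, 28] -> max=28
step 8: append 25 -> window=[23, 28, 25] -> max=28
step 9: append 4 -> window=[28, 25, 4] -> max=28
step 10: append 6 -> window=[25, 4, 6] -> max=25
step 11: append 12 -> window=[4, 6, 12] -> max=12
step 12: append 24 -> window=[6, 12, 24] -> max=24
step 13: append 22 -> window=[12, 24, 22] -> max=24
step 14: append 21 -> window=[24, 22, 21] -> max=24
step 15: append 19 -> window=[22, 21, 19] -> max=22
Recorded maximums: 25 25 25 23 28 28 28 25 12 24 24 24 22
Changes between consecutive maximums: 6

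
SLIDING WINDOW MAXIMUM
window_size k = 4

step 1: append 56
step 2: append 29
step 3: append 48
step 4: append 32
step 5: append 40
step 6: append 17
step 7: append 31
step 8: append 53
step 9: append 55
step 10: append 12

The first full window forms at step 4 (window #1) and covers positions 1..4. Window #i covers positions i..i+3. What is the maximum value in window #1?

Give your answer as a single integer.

step 1: append 56 -> window=[56] (not full yet)
step 2: append 29 -> window=[56, 29] (not full yet)
step 3: append 48 -> window=[56, 29, 48] (not full yet)
step 4: append 32 -> window=[56, 29, 48, 32] -> max=56
Window #1 max = 56

Answer: 56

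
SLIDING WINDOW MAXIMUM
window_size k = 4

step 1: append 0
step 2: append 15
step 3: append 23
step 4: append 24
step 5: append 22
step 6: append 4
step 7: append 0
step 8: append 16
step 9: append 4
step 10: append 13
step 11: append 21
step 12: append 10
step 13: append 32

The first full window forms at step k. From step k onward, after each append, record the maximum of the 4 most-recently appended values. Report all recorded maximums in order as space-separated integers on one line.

Answer: 24 24 24 24 22 16 16 21 21 32

Derivation:
step 1: append 0 -> window=[0] (not full yet)
step 2: append 15 -> window=[0, 15] (not full yet)
step 3: append 23 -> window=[0, 15, 23] (not full yet)
step 4: append 24 -> window=[0, 15, 23, 24] -> max=24
step 5: append 22 -> window=[15, 23, 24, 22] -> max=24
step 6: append 4 -> window=[23, 24, 22, 4] -> max=24
step 7: append 0 -> window=[24, 22, 4, 0] -> max=24
step 8: append 16 -> window=[22, 4, 0, 16] -> max=22
step 9: append 4 -> window=[4, 0, 16, 4] -> max=16
step 10: append 13 -> window=[0, 16, 4, 13] -> max=16
step 11: append 21 -> window=[16, 4, 13, 21] -> max=21
step 12: append 10 -> window=[4, 13, 21, 10] -> max=21
step 13: append 32 -> window=[13, 21, 10, 32] -> max=32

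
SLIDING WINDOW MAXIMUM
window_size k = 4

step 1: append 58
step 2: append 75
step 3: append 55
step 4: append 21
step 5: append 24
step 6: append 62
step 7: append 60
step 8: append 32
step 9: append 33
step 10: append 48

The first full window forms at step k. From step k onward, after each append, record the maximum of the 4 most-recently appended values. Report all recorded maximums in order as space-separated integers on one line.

Answer: 75 75 62 62 62 62 60

Derivation:
step 1: append 58 -> window=[58] (not full yet)
step 2: append 75 -> window=[58, 75] (not full yet)
step 3: append 55 -> window=[58, 75, 55] (not full yet)
step 4: append 21 -> window=[58, 75, 55, 21] -> max=75
step 5: append 24 -> window=[75, 55, 21, 24] -> max=75
step 6: append 62 -> window=[55, 21, 24, 62] -> max=62
step 7: append 60 -> window=[21, 24, 62, 60] -> max=62
step 8: append 32 -> window=[24, 62, 60, 32] -> max=62
step 9: append 33 -> window=[62, 60, 32, 33] -> max=62
step 10: append 48 -> window=[60, 32, 33, 48] -> max=60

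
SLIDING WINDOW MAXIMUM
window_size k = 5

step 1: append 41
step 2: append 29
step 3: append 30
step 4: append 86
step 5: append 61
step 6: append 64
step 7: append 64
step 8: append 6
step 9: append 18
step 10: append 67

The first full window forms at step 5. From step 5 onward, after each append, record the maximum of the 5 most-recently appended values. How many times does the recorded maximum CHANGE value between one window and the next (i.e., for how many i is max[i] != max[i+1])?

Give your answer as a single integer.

Answer: 2

Derivation:
step 1: append 41 -> window=[41] (not full yet)
step 2: append 29 -> window=[41, 29] (not full yet)
step 3: append 30 -> window=[41, 29, 30] (not full yet)
step 4: append 86 -> window=[41, 29, 30, 86] (not full yet)
step 5: append 61 -> window=[41, 29, 30, 86, 61] -> max=86
step 6: append 64 -> window=[29, 30, 86, 61, 64] -> max=86
step 7: append 64 -> window=[30, 86, 61, 64, 64] -> max=86
step 8: append 6 -> window=[86, 61, 64, 64, 6] -> max=86
step 9: append 18 -> window=[61, 64, 64, 6, 18] -> max=64
step 10: append 67 -> window=[64, 64, 6, 18, 67] -> max=67
Recorded maximums: 86 86 86 86 64 67
Changes between consecutive maximums: 2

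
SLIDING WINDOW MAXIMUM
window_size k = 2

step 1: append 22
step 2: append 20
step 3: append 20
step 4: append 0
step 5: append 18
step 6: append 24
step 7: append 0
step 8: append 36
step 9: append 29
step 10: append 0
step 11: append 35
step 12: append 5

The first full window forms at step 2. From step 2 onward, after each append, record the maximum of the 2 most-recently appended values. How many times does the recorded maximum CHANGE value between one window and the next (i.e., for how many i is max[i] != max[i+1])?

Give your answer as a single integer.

Answer: 6

Derivation:
step 1: append 22 -> window=[22] (not full yet)
step 2: append 20 -> window=[22, 20] -> max=22
step 3: append 20 -> window=[20, 20] -> max=20
step 4: append 0 -> window=[20, 0] -> max=20
step 5: append 18 -> window=[0, 18] -> max=18
step 6: append 24 -> window=[18, 24] -> max=24
step 7: append 0 -> window=[24, 0] -> max=24
step 8: append 36 -> window=[0, 36] -> max=36
step 9: append 29 -> window=[36, 29] -> max=36
step 10: append 0 -> window=[29, 0] -> max=29
step 11: append 35 -> window=[0, 35] -> max=35
step 12: append 5 -> window=[35, 5] -> max=35
Recorded maximums: 22 20 20 18 24 24 36 36 29 35 35
Changes between consecutive maximums: 6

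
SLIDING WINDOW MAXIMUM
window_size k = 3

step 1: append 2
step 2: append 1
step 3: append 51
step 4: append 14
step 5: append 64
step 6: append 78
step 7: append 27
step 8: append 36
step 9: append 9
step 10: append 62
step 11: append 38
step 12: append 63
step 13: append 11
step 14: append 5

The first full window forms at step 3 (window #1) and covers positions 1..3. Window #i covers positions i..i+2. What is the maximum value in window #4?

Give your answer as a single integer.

Answer: 78

Derivation:
step 1: append 2 -> window=[2] (not full yet)
step 2: append 1 -> window=[2, 1] (not full yet)
step 3: append 51 -> window=[2, 1, 51] -> max=51
step 4: append 14 -> window=[1, 51, 14] -> max=51
step 5: append 64 -> window=[51, 14, 64] -> max=64
step 6: append 78 -> window=[14, 64, 78] -> max=78
Window #4 max = 78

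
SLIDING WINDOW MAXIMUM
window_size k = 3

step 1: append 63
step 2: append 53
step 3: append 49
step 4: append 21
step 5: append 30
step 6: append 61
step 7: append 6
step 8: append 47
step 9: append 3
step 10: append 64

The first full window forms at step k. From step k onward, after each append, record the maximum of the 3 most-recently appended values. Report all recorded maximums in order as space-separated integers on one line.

step 1: append 63 -> window=[63] (not full yet)
step 2: append 53 -> window=[63, 53] (not full yet)
step 3: append 49 -> window=[63, 53, 49] -> max=63
step 4: append 21 -> window=[53, 49, 21] -> max=53
step 5: append 30 -> window=[49, 21, 30] -> max=49
step 6: append 61 -> window=[21, 30, 61] -> max=61
step 7: append 6 -> window=[30, 61, 6] -> max=61
step 8: append 47 -> window=[61, 6, 47] -> max=61
step 9: append 3 -> window=[6, 47, 3] -> max=47
step 10: append 64 -> window=[47, 3, 64] -> max=64

Answer: 63 53 49 61 61 61 47 64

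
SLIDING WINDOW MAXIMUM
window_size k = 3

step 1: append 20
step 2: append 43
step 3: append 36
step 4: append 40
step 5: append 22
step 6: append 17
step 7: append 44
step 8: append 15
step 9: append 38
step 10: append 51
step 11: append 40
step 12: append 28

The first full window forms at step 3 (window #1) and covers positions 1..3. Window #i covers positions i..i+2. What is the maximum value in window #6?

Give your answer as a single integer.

step 1: append 20 -> window=[20] (not full yet)
step 2: append 43 -> window=[20, 43] (not full yet)
step 3: append 36 -> window=[20, 43, 36] -> max=43
step 4: append 40 -> window=[43, 36, 40] -> max=43
step 5: append 22 -> window=[36, 40, 22] -> max=40
step 6: append 17 -> window=[40, 22, 17] -> max=40
step 7: append 44 -> window=[22, 17, 44] -> max=44
step 8: append 15 -> window=[17, 44, 15] -> max=44
Window #6 max = 44

Answer: 44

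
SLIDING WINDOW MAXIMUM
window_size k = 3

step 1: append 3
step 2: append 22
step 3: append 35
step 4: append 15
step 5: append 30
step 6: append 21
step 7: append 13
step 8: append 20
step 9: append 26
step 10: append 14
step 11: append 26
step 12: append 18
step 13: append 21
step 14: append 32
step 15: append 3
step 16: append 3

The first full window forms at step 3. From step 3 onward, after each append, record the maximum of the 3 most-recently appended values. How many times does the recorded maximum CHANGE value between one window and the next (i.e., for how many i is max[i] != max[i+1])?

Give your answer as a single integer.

step 1: append 3 -> window=[3] (not full yet)
step 2: append 22 -> window=[3, 22] (not full yet)
step 3: append 35 -> window=[3, 22, 35] -> max=35
step 4: append 15 -> window=[22, 35, 15] -> max=35
step 5: append 30 -> window=[35, 15, 30] -> max=35
step 6: append 21 -> window=[15, 30, 21] -> max=30
step 7: append 13 -> window=[30, 21, 13] -> max=30
step 8: append 20 -> window=[21, 13, 20] -> max=21
step 9: append 26 -> window=[13, 20, 26] -> max=26
step 10: append 14 -> window=[20, 26, 14] -> max=26
step 11: append 26 -> window=[26, 14, 26] -> max=26
step 12: append 18 -> window=[14, 26, 18] -> max=26
step 13: append 21 -> window=[26, 18, 21] -> max=26
step 14: append 32 -> window=[18, 21, 32] -> max=32
step 15: append 3 -> window=[21, 32, 3] -> max=32
step 16: append 3 -> window=[32, 3, 3] -> max=32
Recorded maximums: 35 35 35 30 30 21 26 26 26 26 26 32 32 32
Changes between consecutive maximums: 4

Answer: 4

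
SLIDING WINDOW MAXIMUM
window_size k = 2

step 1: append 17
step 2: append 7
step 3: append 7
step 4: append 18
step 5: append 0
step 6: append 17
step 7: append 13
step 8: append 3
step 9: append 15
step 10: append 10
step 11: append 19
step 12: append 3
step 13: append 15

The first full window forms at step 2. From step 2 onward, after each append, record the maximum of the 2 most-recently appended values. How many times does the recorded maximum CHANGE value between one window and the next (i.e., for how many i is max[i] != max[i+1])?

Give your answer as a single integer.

step 1: append 17 -> window=[17] (not full yet)
step 2: append 7 -> window=[17, 7] -> max=17
step 3: append 7 -> window=[7, 7] -> max=7
step 4: append 18 -> window=[7, 18] -> max=18
step 5: append 0 -> window=[18, 0] -> max=18
step 6: append 17 -> window=[0, 17] -> max=17
step 7: append 13 -> window=[17, 13] -> max=17
step 8: append 3 -> window=[13, 3] -> max=13
step 9: append 15 -> window=[3, 15] -> max=15
step 10: append 10 -> window=[15, 10] -> max=15
step 11: append 19 -> window=[10, 19] -> max=19
step 12: append 3 -> window=[19, 3] -> max=19
step 13: append 15 -> window=[3, 15] -> max=15
Recorded maximums: 17 7 18 18 17 17 13 15 15 19 19 15
Changes between consecutive maximums: 7

Answer: 7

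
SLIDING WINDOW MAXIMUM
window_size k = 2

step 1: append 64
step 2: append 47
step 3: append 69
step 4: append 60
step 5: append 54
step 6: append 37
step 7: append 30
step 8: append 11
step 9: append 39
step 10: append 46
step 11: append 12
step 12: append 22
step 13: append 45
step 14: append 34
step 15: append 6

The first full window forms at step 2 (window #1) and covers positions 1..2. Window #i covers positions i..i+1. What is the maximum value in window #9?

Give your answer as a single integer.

step 1: append 64 -> window=[64] (not full yet)
step 2: append 47 -> window=[64, 47] -> max=64
step 3: append 69 -> window=[47, 69] -> max=69
step 4: append 60 -> window=[69, 60] -> max=69
step 5: append 54 -> window=[60, 54] -> max=60
step 6: append 37 -> window=[54, 37] -> max=54
step 7: append 30 -> window=[37, 30] -> max=37
step 8: append 11 -> window=[30, 11] -> max=30
step 9: append 39 -> window=[11, 39] -> max=39
step 10: append 46 -> window=[39, 46] -> max=46
Window #9 max = 46

Answer: 46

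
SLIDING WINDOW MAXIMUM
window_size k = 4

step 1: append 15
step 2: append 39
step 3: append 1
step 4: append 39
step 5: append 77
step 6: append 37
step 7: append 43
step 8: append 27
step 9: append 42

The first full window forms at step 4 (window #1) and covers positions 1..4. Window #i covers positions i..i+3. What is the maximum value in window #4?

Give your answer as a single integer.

step 1: append 15 -> window=[15] (not full yet)
step 2: append 39 -> window=[15, 39] (not full yet)
step 3: append 1 -> window=[15, 39, 1] (not full yet)
step 4: append 39 -> window=[15, 39, 1, 39] -> max=39
step 5: append 77 -> window=[39, 1, 39, 77] -> max=77
step 6: append 37 -> window=[1, 39, 77, 37] -> max=77
step 7: append 43 -> window=[39, 77, 37, 43] -> max=77
Window #4 max = 77

Answer: 77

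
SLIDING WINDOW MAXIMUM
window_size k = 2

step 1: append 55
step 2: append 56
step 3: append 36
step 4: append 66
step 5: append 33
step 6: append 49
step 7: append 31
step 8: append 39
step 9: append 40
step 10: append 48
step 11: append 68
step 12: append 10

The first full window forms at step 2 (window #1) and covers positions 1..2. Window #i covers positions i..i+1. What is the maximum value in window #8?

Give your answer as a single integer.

Answer: 40

Derivation:
step 1: append 55 -> window=[55] (not full yet)
step 2: append 56 -> window=[55, 56] -> max=56
step 3: append 36 -> window=[56, 36] -> max=56
step 4: append 66 -> window=[36, 66] -> max=66
step 5: append 33 -> window=[66, 33] -> max=66
step 6: append 49 -> window=[33, 49] -> max=49
step 7: append 31 -> window=[49, 31] -> max=49
step 8: append 39 -> window=[31, 39] -> max=39
step 9: append 40 -> window=[39, 40] -> max=40
Window #8 max = 40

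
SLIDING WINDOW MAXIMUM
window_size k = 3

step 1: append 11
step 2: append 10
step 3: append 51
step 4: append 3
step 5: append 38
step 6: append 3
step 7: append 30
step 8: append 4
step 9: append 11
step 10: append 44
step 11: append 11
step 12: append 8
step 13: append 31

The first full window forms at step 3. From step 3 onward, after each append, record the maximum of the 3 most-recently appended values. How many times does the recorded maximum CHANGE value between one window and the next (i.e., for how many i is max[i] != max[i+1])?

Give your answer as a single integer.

Answer: 4

Derivation:
step 1: append 11 -> window=[11] (not full yet)
step 2: append 10 -> window=[11, 10] (not full yet)
step 3: append 51 -> window=[11, 10, 51] -> max=51
step 4: append 3 -> window=[10, 51, 3] -> max=51
step 5: append 38 -> window=[51, 3, 38] -> max=51
step 6: append 3 -> window=[3, 38, 3] -> max=38
step 7: append 30 -> window=[38, 3, 30] -> max=38
step 8: append 4 -> window=[3, 30, 4] -> max=30
step 9: append 11 -> window=[30, 4, 11] -> max=30
step 10: append 44 -> window=[4, 11, 44] -> max=44
step 11: append 11 -> window=[11, 44, 11] -> max=44
step 12: append 8 -> window=[44, 11, 8] -> max=44
step 13: append 31 -> window=[11, 8, 31] -> max=31
Recorded maximums: 51 51 51 38 38 30 30 44 44 44 31
Changes between consecutive maximums: 4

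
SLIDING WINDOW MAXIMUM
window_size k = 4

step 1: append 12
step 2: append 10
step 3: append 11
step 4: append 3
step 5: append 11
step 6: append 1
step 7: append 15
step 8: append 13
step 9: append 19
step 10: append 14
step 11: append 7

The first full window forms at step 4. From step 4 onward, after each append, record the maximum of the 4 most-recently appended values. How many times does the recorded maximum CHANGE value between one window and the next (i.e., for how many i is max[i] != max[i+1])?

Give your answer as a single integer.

step 1: append 12 -> window=[12] (not full yet)
step 2: append 10 -> window=[12, 10] (not full yet)
step 3: append 11 -> window=[12, 10, 11] (not full yet)
step 4: append 3 -> window=[12, 10, 11, 3] -> max=12
step 5: append 11 -> window=[10, 11, 3, 11] -> max=11
step 6: append 1 -> window=[11, 3, 11, 1] -> max=11
step 7: append 15 -> window=[3, 11, 1, 15] -> max=15
step 8: append 13 -> window=[11, 1, 15, 13] -> max=15
step 9: append 19 -> window=[1, 15, 13, 19] -> max=19
step 10: append 14 -> window=[15, 13, 19, 14] -> max=19
step 11: append 7 -> window=[13, 19, 14, 7] -> max=19
Recorded maximums: 12 11 11 15 15 19 19 19
Changes between consecutive maximums: 3

Answer: 3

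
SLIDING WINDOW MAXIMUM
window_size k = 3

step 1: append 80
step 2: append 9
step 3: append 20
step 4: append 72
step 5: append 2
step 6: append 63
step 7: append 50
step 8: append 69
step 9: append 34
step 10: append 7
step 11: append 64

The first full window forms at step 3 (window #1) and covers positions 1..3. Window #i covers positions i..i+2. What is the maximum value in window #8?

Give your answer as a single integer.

Answer: 69

Derivation:
step 1: append 80 -> window=[80] (not full yet)
step 2: append 9 -> window=[80, 9] (not full yet)
step 3: append 20 -> window=[80, 9, 20] -> max=80
step 4: append 72 -> window=[9, 20, 72] -> max=72
step 5: append 2 -> window=[20, 72, 2] -> max=72
step 6: append 63 -> window=[72, 2, 63] -> max=72
step 7: append 50 -> window=[2, 63, 50] -> max=63
step 8: append 69 -> window=[63, 50, 69] -> max=69
step 9: append 34 -> window=[50, 69, 34] -> max=69
step 10: append 7 -> window=[69, 34, 7] -> max=69
Window #8 max = 69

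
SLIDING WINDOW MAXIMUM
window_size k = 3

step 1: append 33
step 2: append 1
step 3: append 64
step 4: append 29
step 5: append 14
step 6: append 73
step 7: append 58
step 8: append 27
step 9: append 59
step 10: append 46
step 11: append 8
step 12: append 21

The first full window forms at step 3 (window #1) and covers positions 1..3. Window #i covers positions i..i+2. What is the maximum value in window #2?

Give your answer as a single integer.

step 1: append 33 -> window=[33] (not full yet)
step 2: append 1 -> window=[33, 1] (not full yet)
step 3: append 64 -> window=[33, 1, 64] -> max=64
step 4: append 29 -> window=[1, 64, 29] -> max=64
Window #2 max = 64

Answer: 64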